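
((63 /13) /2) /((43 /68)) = 3.83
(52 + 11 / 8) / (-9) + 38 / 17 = -4523 / 1224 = -3.70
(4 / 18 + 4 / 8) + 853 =15367 / 18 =853.72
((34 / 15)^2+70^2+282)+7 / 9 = 1167281 / 225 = 5187.92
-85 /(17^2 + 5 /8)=-680 /2317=-0.29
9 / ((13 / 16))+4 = 196 / 13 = 15.08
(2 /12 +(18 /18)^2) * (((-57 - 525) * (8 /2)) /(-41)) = 2716 /41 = 66.24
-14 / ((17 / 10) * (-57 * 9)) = 140 / 8721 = 0.02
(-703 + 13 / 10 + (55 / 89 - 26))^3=-270969393774161727 / 704969000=-384370651.44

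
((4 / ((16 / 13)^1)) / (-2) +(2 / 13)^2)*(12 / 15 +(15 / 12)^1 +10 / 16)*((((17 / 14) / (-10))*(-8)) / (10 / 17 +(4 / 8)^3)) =-13389659 / 2295020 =-5.83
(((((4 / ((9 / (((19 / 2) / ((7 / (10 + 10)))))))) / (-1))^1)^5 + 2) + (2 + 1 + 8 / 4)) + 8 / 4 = -253543605671113 / 992436543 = -255475.89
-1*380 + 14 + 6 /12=-731 /2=-365.50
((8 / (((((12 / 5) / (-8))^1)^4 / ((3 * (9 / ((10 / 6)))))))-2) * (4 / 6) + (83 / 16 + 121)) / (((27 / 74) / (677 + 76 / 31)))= 134562667561 / 6696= 20095977.83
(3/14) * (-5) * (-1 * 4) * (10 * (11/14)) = 1650/49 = 33.67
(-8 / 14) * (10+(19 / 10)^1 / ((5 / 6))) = -7.02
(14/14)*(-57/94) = -57/94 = -0.61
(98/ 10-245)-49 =-1421/ 5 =-284.20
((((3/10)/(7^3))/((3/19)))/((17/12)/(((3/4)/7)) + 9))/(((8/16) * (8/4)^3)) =171/2744000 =0.00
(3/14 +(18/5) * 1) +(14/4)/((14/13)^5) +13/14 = 5500497/768320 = 7.16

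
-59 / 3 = -19.67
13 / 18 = 0.72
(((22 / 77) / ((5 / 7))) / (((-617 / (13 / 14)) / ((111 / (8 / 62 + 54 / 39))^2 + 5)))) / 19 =-3719674751 / 21810641500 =-0.17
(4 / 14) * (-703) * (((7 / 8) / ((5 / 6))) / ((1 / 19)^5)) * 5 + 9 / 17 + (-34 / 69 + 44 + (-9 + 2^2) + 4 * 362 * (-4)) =-6125528340295 / 2346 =-2611052148.46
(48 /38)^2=576 /361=1.60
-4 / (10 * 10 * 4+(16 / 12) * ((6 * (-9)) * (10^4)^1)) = 1 / 179900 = 0.00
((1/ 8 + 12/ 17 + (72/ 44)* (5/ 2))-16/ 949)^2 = 48491042529601/ 2015559447616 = 24.06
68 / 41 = 1.66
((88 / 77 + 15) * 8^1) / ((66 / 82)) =37064 / 231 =160.45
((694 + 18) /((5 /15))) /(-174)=-356 /29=-12.28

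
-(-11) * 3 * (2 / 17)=66 / 17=3.88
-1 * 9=-9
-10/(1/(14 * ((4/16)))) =-35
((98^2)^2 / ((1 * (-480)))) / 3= -5764801 / 90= -64053.34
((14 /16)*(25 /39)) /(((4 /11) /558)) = 179025 /208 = 860.70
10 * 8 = 80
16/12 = 4/3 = 1.33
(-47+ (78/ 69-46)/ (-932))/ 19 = -251615/ 101821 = -2.47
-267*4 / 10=-534 / 5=-106.80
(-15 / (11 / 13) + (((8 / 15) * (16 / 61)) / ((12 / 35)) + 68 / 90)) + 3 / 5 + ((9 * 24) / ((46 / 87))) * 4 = 1123762328 / 694485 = 1618.12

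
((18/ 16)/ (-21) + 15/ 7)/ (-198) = -13/ 1232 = -0.01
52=52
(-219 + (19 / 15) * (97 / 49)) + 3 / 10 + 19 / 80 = -2539631 / 11760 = -215.96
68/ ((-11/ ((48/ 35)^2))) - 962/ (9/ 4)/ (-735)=-574072/ 51975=-11.05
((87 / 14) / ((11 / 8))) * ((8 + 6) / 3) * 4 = 928 / 11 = 84.36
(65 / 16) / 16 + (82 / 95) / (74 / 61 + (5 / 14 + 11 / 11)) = 0.59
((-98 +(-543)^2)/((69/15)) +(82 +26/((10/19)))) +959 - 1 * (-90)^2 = 6562671/115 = 57066.70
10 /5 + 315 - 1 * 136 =181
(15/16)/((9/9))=15/16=0.94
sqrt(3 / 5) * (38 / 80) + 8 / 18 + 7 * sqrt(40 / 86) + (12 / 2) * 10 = 19 * sqrt(15) / 200 + 14 * sqrt(215) / 43 + 544 / 9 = 65.59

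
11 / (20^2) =11 / 400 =0.03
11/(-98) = -11/98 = -0.11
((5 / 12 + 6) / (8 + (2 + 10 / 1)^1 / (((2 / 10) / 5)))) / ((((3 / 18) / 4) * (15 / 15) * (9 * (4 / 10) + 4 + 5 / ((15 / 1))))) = 15 / 238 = 0.06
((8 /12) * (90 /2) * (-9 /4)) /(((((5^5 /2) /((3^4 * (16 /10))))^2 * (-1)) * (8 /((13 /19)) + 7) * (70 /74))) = 44883072 /1708984375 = 0.03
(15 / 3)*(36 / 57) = 60 / 19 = 3.16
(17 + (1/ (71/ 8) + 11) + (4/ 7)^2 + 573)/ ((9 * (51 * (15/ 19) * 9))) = 13251911/ 71858745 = 0.18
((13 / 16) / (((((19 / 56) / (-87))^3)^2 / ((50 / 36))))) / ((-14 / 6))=-6467817627965946470400 / 47045881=-137478935253990.60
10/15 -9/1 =-25/3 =-8.33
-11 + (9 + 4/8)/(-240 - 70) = -6839/620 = -11.03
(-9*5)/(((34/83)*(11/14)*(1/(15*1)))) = -392175/187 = -2097.19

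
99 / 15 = 33 / 5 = 6.60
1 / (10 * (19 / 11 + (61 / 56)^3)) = 965888 / 29167475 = 0.03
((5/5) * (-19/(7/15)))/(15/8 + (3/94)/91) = -464360/21389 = -21.71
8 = 8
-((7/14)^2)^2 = -1/16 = -0.06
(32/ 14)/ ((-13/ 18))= -288/ 91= -3.16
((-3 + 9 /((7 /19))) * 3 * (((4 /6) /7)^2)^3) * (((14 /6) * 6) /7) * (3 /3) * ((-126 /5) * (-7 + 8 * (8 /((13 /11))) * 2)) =-1123840 /4588311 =-0.24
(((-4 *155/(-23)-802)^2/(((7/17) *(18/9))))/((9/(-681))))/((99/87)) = -1975641206302/40733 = -48502226.85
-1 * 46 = -46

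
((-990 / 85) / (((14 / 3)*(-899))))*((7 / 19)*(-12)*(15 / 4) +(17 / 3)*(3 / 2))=-91179 / 4065278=-0.02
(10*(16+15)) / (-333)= -310 / 333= -0.93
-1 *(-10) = 10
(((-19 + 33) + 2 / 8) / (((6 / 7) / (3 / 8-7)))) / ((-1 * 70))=1007 / 640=1.57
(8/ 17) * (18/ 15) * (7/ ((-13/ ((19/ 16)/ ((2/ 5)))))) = -399/ 442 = -0.90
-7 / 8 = -0.88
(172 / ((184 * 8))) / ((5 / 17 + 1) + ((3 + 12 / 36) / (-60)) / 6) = 19737 / 217028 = 0.09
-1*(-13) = 13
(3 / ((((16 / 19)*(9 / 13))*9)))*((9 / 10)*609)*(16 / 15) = 334.27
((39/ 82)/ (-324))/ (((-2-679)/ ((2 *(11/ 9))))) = 143/ 27139212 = 0.00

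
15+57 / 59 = 942 / 59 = 15.97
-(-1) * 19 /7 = 19 /7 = 2.71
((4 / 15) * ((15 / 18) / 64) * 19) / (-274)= -19 / 78912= -0.00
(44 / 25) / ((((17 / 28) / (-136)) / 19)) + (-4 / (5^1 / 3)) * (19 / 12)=-187359 / 25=-7494.36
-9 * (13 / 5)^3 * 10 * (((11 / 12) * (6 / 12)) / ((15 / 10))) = -24167 / 50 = -483.34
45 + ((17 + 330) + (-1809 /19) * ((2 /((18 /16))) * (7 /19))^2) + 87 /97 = 702686591 /1995969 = 352.05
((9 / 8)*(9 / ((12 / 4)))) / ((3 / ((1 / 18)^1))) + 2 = 33 / 16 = 2.06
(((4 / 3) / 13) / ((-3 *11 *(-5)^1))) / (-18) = -2 / 57915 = -0.00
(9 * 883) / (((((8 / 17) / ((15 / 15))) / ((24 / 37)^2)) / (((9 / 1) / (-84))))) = -7295346 / 9583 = -761.28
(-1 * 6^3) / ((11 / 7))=-1512 / 11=-137.45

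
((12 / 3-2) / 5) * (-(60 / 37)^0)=-2 / 5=-0.40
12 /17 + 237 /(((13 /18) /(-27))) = -1957938 /221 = -8859.45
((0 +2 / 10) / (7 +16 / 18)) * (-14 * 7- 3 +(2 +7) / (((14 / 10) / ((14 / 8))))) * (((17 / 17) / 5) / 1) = -0.46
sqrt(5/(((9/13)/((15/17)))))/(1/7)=35 * sqrt(663)/51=17.67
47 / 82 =0.57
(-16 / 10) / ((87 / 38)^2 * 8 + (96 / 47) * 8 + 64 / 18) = -0.03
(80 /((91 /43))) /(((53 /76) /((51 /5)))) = 2666688 /4823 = 552.91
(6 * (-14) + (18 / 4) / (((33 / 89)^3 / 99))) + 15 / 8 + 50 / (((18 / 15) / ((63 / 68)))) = 143097477 / 16456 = 8695.76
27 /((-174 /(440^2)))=-871200 /29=-30041.38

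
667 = 667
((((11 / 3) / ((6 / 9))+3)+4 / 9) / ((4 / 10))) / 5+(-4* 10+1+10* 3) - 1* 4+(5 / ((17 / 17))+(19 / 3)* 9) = 1925 / 36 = 53.47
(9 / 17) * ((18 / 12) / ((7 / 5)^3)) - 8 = -89921 / 11662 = -7.71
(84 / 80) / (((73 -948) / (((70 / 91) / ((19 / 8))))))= -12 / 30875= -0.00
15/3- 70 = -65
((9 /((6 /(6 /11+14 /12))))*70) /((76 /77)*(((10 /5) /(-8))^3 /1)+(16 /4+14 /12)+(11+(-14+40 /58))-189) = -0.97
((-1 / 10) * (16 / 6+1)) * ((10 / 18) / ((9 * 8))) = -11 / 3888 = -0.00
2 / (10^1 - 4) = 1 / 3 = 0.33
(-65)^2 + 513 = 4738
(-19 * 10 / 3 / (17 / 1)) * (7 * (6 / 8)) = -665 / 34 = -19.56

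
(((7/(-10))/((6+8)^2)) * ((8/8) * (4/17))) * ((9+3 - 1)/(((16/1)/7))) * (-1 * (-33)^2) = 11979/2720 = 4.40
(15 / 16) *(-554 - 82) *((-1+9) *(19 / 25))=-18126 / 5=-3625.20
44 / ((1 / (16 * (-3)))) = -2112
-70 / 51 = -1.37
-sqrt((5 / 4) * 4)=-sqrt(5)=-2.24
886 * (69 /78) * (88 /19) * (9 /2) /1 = 4034844 /247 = 16335.40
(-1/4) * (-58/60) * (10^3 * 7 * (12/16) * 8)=10150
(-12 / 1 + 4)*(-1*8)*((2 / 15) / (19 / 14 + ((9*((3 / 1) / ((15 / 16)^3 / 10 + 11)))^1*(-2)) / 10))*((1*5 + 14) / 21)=441587968 / 49753701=8.88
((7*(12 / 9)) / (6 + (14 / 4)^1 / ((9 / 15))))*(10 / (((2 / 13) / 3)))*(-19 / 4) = -51870 / 71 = -730.56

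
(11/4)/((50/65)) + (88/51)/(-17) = 120461/34680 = 3.47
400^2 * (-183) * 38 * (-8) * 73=649781760000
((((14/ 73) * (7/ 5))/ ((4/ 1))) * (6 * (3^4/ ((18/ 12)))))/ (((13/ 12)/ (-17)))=-1619352/ 4745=-341.28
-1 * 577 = -577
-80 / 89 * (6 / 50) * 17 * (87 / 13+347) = -3751968 / 5785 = -648.57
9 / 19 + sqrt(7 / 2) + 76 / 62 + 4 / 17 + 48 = sqrt(14) / 2 + 499997 / 10013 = 51.81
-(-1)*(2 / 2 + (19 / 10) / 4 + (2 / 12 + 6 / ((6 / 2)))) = 3.64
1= 1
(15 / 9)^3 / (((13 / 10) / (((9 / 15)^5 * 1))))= 18 / 65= 0.28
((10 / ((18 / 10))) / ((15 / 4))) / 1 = 1.48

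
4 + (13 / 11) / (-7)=295 / 77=3.83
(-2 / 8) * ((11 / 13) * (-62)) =341 / 26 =13.12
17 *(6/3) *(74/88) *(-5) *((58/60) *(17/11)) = -310097/1452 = -213.57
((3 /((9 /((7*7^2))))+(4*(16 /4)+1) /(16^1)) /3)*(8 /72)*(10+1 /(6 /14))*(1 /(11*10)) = 204943 /427680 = 0.48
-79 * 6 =-474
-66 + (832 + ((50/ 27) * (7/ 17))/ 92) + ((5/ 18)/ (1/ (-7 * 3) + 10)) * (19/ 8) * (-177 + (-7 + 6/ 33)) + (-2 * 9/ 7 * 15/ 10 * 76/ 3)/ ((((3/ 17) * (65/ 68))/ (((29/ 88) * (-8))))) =10605979217507/ 4649725080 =2280.99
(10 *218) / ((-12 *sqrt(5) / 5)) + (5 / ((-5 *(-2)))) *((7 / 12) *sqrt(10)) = -545 *sqrt(5) / 3 + 7 *sqrt(10) / 24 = -405.30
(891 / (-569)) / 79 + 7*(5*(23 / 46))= 1571503 / 89902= 17.48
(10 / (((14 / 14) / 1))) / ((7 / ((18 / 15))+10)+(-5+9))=60 / 119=0.50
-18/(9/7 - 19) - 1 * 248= -246.98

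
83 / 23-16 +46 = 773 / 23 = 33.61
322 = 322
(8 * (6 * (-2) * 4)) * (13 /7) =-713.14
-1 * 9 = -9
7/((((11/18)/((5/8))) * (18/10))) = 175/44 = 3.98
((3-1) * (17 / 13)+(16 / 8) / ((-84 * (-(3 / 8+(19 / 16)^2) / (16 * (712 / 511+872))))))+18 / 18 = 4037629615 / 21250957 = 190.00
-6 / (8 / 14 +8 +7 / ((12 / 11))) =-504 / 1259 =-0.40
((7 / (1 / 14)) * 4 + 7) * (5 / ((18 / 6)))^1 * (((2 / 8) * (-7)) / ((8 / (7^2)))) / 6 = -228095 / 192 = -1187.99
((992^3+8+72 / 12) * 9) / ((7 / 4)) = 35142894072 / 7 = 5020413438.86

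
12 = 12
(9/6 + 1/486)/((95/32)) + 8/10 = 30148/23085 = 1.31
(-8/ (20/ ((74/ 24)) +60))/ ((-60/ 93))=1147/ 6150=0.19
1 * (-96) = -96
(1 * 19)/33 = 19/33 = 0.58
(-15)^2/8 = 225/8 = 28.12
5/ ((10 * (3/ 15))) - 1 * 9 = -13/ 2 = -6.50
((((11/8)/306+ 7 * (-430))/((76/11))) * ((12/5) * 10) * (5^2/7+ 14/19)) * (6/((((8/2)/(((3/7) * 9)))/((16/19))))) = -1253973422889/5713547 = -219473.72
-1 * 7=-7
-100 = -100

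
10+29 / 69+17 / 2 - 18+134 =134.92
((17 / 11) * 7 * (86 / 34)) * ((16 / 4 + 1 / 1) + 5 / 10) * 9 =2709 / 2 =1354.50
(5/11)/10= 0.05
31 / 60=0.52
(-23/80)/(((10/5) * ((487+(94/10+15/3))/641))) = -641/3488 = -0.18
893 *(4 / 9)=3572 / 9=396.89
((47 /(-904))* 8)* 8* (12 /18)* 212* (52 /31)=-8290048 /10509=-788.85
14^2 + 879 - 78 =997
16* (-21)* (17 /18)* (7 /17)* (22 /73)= -8624 /219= -39.38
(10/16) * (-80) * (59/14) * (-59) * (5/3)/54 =435125/1134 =383.71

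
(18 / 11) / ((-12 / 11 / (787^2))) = -1858107 / 2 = -929053.50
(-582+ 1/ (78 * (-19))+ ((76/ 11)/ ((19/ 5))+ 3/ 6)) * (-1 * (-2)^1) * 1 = -9449984/ 8151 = -1159.36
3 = 3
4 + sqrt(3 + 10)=sqrt(13) + 4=7.61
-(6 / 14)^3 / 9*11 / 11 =-3 / 343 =-0.01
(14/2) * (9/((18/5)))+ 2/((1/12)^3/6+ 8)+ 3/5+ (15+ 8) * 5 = 22121431/165890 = 133.35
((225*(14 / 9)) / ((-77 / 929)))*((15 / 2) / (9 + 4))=-348375 / 143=-2436.19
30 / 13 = 2.31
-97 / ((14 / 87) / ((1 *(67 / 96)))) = -188471 / 448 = -420.69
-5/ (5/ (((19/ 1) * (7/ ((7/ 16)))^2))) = -4864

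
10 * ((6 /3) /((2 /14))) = 140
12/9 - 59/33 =-5/11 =-0.45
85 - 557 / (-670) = 57507 / 670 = 85.83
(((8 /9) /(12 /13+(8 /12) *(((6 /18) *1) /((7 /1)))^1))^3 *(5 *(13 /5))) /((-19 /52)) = -32602495744 /1135752949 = -28.71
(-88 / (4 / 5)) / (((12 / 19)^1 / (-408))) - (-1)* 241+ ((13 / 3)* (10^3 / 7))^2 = 200443741 / 441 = 454520.95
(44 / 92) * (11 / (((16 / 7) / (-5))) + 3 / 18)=-12617 / 1104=-11.43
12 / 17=0.71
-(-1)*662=662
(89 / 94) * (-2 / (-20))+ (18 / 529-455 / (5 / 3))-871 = -568801439 / 497260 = -1143.87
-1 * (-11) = 11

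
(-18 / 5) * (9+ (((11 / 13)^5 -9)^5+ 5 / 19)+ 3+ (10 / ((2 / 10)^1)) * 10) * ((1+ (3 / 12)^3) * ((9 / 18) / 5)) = 11008084321965526735924693537310475 / 660045736775234543530259958976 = 16677.76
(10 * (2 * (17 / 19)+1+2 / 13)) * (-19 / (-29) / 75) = 1454 / 5655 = 0.26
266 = 266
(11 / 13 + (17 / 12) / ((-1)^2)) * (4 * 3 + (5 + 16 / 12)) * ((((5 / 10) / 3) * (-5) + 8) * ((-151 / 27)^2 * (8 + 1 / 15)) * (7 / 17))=3224579963143 / 104398632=30887.19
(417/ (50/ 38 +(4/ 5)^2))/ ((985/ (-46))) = -9.96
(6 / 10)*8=24 / 5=4.80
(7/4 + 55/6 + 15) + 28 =647/12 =53.92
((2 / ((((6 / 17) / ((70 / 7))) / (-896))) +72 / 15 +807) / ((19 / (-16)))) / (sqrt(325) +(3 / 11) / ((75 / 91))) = -1154111420 / 26932329 +226700457500*sqrt(13) / 350120277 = 2291.72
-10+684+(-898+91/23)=-5061/23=-220.04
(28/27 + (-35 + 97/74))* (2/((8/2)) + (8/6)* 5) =-2805277/11988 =-234.01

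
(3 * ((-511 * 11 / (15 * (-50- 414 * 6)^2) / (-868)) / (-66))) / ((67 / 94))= -3431 / 800204460720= -0.00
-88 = -88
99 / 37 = 2.68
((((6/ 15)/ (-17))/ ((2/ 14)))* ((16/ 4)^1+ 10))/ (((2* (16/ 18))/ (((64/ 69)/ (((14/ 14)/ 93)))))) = -218736/ 1955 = -111.89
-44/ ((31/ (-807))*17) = 35508/ 527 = 67.38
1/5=0.20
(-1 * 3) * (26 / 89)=-78 / 89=-0.88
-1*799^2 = -638401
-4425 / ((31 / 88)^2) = -34267200 / 961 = -35657.86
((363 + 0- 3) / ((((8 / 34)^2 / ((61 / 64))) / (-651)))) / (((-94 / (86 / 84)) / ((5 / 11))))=5287377825 / 264704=19974.68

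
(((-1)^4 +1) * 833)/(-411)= -1666/411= -4.05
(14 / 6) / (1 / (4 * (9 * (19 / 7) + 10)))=964 / 3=321.33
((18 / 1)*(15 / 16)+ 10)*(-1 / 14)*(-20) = 1075 / 28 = 38.39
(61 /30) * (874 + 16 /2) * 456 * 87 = 355738824 /5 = 71147764.80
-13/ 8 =-1.62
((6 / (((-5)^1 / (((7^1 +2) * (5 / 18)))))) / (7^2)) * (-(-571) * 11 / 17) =-18843 / 833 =-22.62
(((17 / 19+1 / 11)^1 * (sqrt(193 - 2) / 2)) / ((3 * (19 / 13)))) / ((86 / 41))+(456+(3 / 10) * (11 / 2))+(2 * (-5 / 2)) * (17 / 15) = 54899 * sqrt(191) / 1024518+27119 / 60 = 452.72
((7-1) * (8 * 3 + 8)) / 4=48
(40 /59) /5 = 8 /59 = 0.14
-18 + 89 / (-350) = -6389 / 350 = -18.25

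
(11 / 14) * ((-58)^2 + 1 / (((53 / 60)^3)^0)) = 37015 / 14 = 2643.93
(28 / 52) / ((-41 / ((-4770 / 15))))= 4.18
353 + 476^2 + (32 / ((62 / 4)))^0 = 226930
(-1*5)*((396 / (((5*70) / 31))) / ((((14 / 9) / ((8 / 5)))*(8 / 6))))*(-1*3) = 497178 / 1225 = 405.86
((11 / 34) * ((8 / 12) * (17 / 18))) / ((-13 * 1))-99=-69509 / 702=-99.02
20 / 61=0.33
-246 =-246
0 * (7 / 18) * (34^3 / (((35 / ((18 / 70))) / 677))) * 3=0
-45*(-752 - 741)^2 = -100307205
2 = 2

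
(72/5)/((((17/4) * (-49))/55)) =-3168/833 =-3.80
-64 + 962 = 898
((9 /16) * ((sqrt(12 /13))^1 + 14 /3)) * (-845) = -17745 /8 - 585 * sqrt(39) /8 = -2674.79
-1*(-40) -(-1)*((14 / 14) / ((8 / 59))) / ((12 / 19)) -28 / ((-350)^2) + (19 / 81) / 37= 21685234721 / 419580000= 51.68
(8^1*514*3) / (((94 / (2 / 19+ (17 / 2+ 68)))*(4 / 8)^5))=287280768 / 893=321702.99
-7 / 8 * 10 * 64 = -560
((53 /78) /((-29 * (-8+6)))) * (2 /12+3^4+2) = 26447 /27144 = 0.97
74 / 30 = 37 / 15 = 2.47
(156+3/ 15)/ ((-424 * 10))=-781/ 21200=-0.04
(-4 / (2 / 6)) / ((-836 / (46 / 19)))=138 / 3971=0.03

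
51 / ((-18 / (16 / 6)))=-68 / 9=-7.56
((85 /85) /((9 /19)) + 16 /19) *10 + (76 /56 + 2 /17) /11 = 13280921 /447678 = 29.67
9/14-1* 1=-5/14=-0.36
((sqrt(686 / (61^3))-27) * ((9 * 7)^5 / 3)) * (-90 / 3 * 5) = 1339789333050-347352790050 * sqrt(854) / 3721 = 1337061360116.91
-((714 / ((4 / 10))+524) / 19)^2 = -5331481 / 361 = -14768.65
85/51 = 5/3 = 1.67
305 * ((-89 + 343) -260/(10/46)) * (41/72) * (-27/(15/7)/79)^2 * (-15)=1558455633/24964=62428.12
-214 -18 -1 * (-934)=702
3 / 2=1.50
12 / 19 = 0.63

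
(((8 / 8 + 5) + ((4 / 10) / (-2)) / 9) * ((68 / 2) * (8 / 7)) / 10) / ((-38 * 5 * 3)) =-18292 / 448875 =-0.04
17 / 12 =1.42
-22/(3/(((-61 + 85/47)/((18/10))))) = 306020/1269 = 241.15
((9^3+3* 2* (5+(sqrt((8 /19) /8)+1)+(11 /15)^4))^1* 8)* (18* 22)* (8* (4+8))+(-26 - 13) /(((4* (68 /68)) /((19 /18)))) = 1824768* sqrt(19) /19+3497784624377 /15000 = 233604272.11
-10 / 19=-0.53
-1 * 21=-21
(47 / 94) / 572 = 1 / 1144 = 0.00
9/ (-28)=-9/ 28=-0.32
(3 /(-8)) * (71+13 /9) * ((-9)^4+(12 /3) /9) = -9625639 /54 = -178252.57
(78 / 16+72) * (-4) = -615 / 2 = -307.50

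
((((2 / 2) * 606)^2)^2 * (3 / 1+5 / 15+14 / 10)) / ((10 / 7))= 11171092168152 / 25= 446843686726.08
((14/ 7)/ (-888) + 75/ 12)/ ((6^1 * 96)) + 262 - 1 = 33375979/ 127872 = 261.01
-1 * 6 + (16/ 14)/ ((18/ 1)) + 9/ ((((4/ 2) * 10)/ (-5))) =-2063/ 252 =-8.19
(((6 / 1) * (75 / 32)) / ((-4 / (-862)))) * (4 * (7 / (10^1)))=135765 / 16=8485.31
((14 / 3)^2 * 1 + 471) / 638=4435 / 5742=0.77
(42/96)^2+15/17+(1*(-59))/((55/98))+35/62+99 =-33309079/7420160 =-4.49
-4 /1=-4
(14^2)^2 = 38416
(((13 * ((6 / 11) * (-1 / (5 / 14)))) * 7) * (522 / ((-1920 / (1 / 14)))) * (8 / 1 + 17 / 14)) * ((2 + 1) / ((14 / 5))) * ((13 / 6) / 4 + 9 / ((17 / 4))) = 13568607 / 191488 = 70.86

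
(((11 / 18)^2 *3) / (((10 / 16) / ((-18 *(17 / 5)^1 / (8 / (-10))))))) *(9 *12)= 74052 / 5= 14810.40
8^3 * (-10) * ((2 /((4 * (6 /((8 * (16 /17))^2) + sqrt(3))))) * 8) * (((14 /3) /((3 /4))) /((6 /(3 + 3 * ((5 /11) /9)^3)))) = 1317459576781537280 /583852883417991 -37344736515551395840 * sqrt(3) /1751558650253973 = -34672.32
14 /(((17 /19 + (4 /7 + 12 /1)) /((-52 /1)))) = -96824 /1791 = -54.06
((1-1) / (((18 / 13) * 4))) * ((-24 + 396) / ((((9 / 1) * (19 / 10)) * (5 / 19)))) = 0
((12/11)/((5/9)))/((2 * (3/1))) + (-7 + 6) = -37/55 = -0.67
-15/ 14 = -1.07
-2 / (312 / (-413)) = 413 / 156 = 2.65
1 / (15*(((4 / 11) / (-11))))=-121 / 60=-2.02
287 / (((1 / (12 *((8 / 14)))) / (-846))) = -1664928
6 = 6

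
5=5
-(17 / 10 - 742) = 7403 / 10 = 740.30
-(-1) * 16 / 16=1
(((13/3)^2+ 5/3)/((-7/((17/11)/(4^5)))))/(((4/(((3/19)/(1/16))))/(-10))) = 1955/70224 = 0.03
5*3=15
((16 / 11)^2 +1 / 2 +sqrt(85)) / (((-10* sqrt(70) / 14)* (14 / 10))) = sqrt(70)* (-242* sqrt(85) -633) / 16940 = -1.41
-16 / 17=-0.94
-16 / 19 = -0.84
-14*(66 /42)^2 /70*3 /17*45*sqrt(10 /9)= -1089*sqrt(10) /833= -4.13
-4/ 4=-1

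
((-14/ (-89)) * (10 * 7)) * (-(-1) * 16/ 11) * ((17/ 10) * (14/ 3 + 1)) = 453152/ 2937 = 154.29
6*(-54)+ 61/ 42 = -13547/ 42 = -322.55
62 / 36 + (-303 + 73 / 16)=-42727 / 144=-296.72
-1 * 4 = -4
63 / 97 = 0.65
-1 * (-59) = 59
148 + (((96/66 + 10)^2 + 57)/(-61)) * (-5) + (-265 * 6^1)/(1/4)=-45736907/7381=-6196.57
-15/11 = -1.36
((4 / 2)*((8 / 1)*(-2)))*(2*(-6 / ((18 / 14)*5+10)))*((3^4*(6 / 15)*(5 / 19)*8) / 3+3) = 1314432 / 2185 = 601.57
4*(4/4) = 4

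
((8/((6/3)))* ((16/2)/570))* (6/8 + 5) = 92/285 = 0.32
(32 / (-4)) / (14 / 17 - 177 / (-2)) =-272 / 3037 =-0.09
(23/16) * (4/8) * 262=3013/16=188.31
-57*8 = -456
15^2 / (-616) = -225 / 616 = -0.37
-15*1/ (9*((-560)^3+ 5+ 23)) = 5/ 526847916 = 0.00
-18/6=-3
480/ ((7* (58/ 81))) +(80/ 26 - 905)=-2127455/ 2639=-806.16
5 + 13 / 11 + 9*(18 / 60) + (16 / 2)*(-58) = -50063 / 110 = -455.12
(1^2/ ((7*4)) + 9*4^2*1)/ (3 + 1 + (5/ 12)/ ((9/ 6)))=36297/ 1078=33.67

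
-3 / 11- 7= -80 / 11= -7.27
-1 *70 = -70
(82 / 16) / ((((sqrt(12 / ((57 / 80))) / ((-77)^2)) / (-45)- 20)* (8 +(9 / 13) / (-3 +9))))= -720889563569175 / 22830423701764496 +28441413* sqrt(95) / 11415211850882248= -0.03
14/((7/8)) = 16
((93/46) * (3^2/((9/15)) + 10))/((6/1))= 775/92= 8.42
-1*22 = -22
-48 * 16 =-768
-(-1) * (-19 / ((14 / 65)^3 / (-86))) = 224368625 / 1372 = 163533.98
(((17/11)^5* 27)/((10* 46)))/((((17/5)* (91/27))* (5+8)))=60886809/17528146636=0.00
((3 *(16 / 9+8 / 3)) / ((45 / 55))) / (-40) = -11 / 27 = -0.41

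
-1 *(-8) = 8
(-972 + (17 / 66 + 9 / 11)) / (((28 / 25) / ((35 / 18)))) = -8010125 / 4752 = -1685.63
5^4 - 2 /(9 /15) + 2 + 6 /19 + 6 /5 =178177 /285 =625.18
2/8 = 1/4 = 0.25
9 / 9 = 1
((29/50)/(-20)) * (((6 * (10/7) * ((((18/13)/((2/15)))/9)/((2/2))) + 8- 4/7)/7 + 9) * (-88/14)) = 2331571/1114750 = 2.09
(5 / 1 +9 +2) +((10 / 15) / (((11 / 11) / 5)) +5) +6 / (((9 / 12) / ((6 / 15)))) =413 / 15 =27.53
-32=-32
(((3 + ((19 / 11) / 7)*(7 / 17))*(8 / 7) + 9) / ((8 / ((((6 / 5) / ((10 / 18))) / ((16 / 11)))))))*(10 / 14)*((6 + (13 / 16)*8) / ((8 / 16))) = 2216835 / 53312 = 41.58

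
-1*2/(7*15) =-2/105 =-0.02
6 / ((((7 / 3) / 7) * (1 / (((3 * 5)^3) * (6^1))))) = 364500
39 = 39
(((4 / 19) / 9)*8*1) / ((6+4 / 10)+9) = 160 / 13167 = 0.01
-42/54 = -7/9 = -0.78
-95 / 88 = -1.08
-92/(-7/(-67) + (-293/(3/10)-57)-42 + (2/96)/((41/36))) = 3032688/35454229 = 0.09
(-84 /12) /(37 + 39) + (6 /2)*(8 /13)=1.75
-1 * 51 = -51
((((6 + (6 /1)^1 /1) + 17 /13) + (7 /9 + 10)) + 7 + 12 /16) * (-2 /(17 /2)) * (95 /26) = -1415405 /51714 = -27.37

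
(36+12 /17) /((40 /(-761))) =-59358 /85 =-698.33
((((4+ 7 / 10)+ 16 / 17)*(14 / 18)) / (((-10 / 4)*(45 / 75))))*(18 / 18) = -6713 / 2295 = -2.93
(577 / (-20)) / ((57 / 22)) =-6347 / 570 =-11.14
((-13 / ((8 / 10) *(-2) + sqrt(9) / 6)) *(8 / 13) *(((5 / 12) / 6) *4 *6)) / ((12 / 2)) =200 / 99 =2.02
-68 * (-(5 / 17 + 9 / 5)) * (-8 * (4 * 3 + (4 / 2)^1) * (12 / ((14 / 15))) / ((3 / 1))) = -68352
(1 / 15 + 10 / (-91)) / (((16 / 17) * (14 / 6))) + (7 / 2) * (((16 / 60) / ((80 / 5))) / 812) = -34777 / 1773408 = -0.02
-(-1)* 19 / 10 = 19 / 10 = 1.90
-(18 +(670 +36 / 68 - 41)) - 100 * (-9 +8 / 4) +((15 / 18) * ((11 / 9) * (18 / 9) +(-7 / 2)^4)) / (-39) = 28190147 / 572832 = 49.21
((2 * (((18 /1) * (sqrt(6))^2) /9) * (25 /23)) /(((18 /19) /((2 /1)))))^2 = 3032.98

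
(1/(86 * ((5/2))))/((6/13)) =13/1290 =0.01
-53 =-53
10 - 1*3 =7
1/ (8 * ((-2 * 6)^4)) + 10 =1658881/ 165888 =10.00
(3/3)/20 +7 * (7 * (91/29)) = 153.81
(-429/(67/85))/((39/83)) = -77605/67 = -1158.28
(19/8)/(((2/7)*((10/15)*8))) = 1.56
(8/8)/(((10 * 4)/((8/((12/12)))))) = 1/5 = 0.20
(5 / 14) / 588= 5 / 8232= 0.00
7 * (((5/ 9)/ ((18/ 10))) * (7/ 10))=245/ 162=1.51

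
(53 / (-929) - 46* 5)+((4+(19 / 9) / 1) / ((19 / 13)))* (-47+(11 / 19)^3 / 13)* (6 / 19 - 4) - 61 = 995420367492 / 2300295971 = 432.74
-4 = -4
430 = 430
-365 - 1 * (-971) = 606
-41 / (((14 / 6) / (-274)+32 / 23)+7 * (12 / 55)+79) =-1039830 / 2077379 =-0.50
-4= -4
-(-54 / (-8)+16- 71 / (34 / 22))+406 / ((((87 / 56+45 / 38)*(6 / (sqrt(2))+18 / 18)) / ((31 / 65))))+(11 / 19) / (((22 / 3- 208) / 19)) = 13391504*sqrt(2) / 1072955+73541900659 / 3875513460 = 36.63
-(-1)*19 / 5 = 3.80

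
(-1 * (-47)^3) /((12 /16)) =415292 /3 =138430.67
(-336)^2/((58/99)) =5588352/29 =192701.79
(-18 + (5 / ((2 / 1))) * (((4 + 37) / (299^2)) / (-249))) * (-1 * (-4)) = -72.00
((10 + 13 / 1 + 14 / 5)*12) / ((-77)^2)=1548 / 29645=0.05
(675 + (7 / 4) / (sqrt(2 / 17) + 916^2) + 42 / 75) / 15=20213185103178449 / 448809544099125 - 7 * sqrt(34) / 718095270558600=45.04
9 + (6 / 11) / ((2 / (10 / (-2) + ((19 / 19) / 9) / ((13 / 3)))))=1093 / 143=7.64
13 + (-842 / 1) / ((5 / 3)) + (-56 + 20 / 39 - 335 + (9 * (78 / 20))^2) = 1362359 / 3900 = 349.32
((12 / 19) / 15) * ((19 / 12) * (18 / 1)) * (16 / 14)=48 / 35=1.37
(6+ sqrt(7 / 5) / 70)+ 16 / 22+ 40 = sqrt(35) / 350+ 514 / 11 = 46.74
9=9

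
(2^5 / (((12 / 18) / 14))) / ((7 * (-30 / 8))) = -128 / 5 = -25.60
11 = 11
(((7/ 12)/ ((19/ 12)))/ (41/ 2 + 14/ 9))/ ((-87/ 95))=-210/ 11513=-0.02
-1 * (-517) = 517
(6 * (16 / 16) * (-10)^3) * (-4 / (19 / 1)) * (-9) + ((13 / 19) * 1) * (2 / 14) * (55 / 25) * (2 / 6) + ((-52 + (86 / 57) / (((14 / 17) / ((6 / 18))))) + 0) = -68347136 / 5985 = -11419.74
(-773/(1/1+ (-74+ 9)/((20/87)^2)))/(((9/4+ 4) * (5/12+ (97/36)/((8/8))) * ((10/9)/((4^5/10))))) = 256462848/86027375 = 2.98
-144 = -144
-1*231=-231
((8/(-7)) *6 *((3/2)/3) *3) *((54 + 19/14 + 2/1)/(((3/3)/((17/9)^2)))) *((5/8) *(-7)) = 1160335/126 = 9209.01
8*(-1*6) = -48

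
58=58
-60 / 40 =-3 / 2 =-1.50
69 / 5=13.80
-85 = -85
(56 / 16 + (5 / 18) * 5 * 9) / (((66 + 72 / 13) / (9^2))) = 2808 / 155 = 18.12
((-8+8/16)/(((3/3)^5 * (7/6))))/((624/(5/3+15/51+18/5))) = -709/12376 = -0.06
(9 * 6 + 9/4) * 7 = 1575/4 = 393.75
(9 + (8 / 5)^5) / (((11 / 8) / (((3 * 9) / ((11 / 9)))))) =118375992 / 378125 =313.06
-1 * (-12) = 12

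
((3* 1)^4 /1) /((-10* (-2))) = 81 /20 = 4.05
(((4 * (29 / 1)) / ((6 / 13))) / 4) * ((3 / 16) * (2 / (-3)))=-377 / 48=-7.85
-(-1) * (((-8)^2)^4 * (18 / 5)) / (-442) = -150994944 / 1105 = -136647.01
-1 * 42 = -42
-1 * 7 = -7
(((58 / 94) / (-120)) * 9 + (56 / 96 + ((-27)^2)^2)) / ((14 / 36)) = 8991990807 / 6580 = 1366563.95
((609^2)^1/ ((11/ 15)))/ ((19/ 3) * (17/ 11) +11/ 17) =283723965/ 5854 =48466.68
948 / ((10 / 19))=1801.20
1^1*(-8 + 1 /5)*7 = -273 /5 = -54.60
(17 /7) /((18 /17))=289 /126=2.29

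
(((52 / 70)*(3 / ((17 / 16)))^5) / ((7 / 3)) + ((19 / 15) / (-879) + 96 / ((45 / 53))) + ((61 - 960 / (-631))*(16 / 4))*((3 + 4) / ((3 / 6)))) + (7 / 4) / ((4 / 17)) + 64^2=72004775534660687233 / 9261261838669680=7774.83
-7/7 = -1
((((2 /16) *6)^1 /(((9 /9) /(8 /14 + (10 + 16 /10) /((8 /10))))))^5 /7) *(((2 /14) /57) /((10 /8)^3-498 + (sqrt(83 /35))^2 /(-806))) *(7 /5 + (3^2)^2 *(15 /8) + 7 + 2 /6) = -9745135873940867907 /455551664687386624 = -21.39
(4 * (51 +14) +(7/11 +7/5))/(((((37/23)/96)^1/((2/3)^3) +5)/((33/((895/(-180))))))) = -9164648448/26646835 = -343.93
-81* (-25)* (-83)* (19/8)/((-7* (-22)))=-3193425/1232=-2592.07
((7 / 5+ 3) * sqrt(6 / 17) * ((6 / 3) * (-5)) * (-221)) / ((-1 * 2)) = -286 * sqrt(102) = -2888.46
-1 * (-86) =86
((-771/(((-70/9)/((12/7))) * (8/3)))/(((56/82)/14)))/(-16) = -2560491/31360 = -81.65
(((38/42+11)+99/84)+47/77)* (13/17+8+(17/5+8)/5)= 151.24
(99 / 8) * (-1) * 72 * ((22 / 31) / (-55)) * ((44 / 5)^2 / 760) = 431244 / 368125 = 1.17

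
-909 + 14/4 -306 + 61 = -2301/2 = -1150.50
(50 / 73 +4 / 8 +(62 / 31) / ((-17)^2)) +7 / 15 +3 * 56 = 107378573 / 632910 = 169.66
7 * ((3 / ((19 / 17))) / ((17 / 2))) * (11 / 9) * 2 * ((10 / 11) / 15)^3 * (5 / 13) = 1120 / 2420847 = 0.00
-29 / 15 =-1.93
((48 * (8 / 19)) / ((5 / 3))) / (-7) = -1152 / 665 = -1.73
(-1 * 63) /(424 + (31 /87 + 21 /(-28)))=-0.15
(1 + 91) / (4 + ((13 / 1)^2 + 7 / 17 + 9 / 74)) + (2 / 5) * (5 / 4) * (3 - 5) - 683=-149204884 / 218305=-683.47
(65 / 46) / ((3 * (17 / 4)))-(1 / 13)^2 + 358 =70989643 / 198237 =358.10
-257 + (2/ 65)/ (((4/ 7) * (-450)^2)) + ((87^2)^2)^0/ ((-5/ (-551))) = -3864509993/ 26325000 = -146.80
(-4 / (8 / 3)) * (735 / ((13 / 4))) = -4410 / 13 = -339.23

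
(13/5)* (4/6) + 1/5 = 29/15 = 1.93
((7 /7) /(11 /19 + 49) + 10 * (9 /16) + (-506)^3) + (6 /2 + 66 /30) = -129554205.15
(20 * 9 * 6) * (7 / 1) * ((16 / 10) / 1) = 12096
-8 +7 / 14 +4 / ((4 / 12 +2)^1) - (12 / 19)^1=-1707 / 266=-6.42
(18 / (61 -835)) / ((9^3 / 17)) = -17 / 31347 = -0.00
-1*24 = -24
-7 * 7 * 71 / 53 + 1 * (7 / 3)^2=-28714 / 477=-60.20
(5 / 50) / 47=1 / 470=0.00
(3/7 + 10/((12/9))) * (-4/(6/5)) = -185/7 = -26.43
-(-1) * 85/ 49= 1.73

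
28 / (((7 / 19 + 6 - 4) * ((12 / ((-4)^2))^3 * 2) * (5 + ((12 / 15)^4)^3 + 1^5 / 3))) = 2.59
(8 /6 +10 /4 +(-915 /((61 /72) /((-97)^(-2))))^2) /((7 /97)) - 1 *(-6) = 2273165459 /38332266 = 59.30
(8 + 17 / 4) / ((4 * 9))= 49 / 144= 0.34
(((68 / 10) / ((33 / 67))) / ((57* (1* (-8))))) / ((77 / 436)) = -124151 / 724185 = -0.17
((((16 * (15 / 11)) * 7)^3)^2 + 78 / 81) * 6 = 1214085997264988121172 / 15944049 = 76146654922158.61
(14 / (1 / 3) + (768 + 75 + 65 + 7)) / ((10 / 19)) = 1818.30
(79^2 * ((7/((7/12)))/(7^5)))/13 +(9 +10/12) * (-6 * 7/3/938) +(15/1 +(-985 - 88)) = -92910502541/87833382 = -1057.80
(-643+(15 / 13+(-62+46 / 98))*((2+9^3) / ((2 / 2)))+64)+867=-43847.42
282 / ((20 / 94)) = 6627 / 5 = 1325.40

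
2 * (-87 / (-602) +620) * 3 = 1119981 / 301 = 3720.87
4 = 4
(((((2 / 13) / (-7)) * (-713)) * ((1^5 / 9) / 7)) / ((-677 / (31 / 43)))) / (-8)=22103 / 667573452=0.00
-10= -10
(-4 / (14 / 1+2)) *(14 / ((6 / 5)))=-35 / 12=-2.92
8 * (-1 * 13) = -104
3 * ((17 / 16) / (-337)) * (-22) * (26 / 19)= 7293 / 25612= 0.28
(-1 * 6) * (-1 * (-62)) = -372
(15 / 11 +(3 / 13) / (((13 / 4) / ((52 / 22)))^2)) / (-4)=-2337 / 6292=-0.37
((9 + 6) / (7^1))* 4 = 8.57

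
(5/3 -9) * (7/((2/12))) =-308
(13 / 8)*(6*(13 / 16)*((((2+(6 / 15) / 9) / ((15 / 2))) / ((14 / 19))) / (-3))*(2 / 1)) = -73853 / 37800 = -1.95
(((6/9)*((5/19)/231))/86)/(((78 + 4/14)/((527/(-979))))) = -2635/43393082436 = -0.00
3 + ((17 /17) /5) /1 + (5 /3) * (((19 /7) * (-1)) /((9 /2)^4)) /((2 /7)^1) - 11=-771437 /98415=-7.84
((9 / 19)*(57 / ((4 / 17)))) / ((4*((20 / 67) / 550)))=1691415 / 32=52856.72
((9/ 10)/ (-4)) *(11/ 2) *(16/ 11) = -9/ 5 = -1.80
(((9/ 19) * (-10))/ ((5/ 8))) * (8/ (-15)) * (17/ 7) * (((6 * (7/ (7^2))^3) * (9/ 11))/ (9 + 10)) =352512/ 47671855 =0.01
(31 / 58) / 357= 0.00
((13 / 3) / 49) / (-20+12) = -13 / 1176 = -0.01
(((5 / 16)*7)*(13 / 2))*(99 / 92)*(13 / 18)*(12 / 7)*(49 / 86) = 1366365 / 126592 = 10.79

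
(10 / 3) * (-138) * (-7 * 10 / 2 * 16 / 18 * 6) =257600 / 3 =85866.67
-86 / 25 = -3.44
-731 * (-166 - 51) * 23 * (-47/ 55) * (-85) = 2915088379/ 11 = 265008034.45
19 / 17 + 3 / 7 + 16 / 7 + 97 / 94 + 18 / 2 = 155081 / 11186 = 13.86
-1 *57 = -57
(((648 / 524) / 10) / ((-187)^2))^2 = 0.00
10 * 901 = 9010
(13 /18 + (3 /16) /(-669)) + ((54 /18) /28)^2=577015 /786744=0.73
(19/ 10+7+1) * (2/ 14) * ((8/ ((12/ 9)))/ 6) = 99/ 70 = 1.41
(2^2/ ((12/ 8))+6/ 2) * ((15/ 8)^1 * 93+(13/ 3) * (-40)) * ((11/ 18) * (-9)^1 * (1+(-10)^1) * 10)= 23375/ 8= 2921.88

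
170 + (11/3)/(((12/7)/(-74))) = 211/18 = 11.72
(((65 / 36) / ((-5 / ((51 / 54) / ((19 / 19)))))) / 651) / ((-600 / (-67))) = -14807 / 253108800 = -0.00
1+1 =2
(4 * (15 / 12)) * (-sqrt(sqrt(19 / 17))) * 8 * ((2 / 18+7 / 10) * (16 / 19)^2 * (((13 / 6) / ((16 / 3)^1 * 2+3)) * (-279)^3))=1172482242048 * 17^(3 / 4) * 19^(1 / 4) / 251617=81450055.59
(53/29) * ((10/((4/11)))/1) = 2915/58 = 50.26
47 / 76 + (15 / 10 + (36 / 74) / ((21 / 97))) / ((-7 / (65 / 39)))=-37719 / 137788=-0.27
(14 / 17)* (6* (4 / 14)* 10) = 240 / 17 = 14.12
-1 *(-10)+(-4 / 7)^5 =167046 / 16807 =9.94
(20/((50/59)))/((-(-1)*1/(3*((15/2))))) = 531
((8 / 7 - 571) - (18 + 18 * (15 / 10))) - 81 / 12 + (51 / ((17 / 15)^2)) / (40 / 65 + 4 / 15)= -2950420 / 5117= -576.59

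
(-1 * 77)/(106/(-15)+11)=-1155/59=-19.58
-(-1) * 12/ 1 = 12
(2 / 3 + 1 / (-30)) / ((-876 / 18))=-19 / 1460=-0.01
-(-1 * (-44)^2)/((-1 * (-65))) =1936/65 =29.78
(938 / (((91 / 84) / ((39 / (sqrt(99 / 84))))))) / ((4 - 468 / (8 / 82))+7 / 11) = -1876 * sqrt(231) / 4393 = -6.49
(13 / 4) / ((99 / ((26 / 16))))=169 / 3168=0.05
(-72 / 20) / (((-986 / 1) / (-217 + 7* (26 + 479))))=29862 / 2465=12.11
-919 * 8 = -7352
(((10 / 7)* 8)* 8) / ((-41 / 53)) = -33920 / 287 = -118.19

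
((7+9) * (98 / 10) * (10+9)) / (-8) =-1862 / 5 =-372.40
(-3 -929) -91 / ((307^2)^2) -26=-8509793293049 / 8882874001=-958.00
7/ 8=0.88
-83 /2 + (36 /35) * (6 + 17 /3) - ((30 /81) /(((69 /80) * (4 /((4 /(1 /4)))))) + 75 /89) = -10631663 /331614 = -32.06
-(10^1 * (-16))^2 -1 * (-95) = -25505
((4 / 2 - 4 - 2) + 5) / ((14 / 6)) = 0.43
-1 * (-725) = 725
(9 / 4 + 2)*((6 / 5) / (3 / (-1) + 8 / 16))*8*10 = -163.20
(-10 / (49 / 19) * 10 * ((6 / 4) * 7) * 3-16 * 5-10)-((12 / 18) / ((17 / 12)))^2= -2653468 / 2023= -1311.65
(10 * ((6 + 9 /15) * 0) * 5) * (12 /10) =0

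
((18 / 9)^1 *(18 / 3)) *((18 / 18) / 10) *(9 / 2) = 27 / 5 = 5.40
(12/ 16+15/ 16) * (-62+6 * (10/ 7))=-5049/ 56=-90.16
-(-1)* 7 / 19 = 7 / 19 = 0.37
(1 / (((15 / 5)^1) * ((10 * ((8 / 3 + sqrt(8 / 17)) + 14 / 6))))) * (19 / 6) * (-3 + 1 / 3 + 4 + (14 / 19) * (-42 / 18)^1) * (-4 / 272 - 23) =17215 / 90072 - 3443 * sqrt(34) / 765612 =0.16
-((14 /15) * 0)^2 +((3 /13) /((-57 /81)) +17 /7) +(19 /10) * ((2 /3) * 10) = 76598 /5187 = 14.77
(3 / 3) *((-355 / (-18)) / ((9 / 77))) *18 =27335 / 9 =3037.22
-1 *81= -81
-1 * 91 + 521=430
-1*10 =-10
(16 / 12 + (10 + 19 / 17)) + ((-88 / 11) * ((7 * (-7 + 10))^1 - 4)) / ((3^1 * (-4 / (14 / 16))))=1521 / 68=22.37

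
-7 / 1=-7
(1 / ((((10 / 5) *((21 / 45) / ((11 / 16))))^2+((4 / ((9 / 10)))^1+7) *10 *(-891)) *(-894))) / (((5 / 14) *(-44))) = -1155 / 1654545512104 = -0.00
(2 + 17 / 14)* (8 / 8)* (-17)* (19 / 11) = -14535 / 154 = -94.38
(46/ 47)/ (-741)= -46/ 34827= -0.00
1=1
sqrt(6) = 2.45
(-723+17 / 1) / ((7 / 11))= -7766 / 7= -1109.43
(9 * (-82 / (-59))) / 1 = 738 / 59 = 12.51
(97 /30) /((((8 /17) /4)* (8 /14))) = 11543 /240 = 48.10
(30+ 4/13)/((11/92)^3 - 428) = -0.07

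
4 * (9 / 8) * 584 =2628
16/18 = 8/9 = 0.89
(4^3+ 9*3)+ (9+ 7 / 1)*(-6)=-5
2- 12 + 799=789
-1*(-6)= 6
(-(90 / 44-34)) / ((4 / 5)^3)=87875 / 1408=62.41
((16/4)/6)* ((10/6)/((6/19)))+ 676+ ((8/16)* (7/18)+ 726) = 151817/108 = 1405.71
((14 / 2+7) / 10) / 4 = 7 / 20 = 0.35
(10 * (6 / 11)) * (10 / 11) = 600 / 121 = 4.96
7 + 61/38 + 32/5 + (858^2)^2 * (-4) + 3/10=-205936225259026/95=-2167749739568.69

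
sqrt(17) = 4.12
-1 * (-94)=94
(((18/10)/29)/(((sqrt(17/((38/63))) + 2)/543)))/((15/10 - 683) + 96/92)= 17084952/4171014755 - 674406* sqrt(4522)/4171014755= -0.01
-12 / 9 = -4 / 3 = -1.33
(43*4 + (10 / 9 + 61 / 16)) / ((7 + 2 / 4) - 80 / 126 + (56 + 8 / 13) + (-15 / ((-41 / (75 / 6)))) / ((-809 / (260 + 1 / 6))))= 76899241783 / 26952336812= 2.85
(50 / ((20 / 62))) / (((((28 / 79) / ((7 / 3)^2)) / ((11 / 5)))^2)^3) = 1570610847533438049162439 / 6802444800000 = 230889172012.60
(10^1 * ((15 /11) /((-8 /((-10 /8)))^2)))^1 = 1875 /5632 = 0.33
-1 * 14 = -14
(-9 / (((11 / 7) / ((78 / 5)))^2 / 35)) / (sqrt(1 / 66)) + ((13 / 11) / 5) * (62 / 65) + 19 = 5287 / 275- 18781308 * sqrt(66) / 605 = -252179.23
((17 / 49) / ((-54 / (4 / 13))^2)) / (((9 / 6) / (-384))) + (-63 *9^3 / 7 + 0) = -39607783697 / 6036849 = -6561.00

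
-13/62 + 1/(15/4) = 53/930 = 0.06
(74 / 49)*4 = 296 / 49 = 6.04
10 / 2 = 5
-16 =-16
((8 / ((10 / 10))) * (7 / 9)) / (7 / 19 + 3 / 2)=2128 / 639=3.33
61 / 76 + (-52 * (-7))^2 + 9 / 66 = 110767441 / 836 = 132496.94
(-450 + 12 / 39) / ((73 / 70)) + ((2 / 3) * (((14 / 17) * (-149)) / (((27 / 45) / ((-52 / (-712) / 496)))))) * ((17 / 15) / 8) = -1950990496931 / 4524406848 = -431.21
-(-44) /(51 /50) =2200 /51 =43.14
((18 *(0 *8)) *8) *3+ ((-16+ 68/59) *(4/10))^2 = 3069504/87025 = 35.27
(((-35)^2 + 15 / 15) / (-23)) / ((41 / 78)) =-95628 / 943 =-101.41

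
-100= -100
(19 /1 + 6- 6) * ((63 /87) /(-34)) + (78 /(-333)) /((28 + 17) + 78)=-5473183 /13461858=-0.41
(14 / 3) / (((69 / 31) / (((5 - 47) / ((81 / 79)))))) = -480004 / 5589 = -85.88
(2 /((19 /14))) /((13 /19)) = 28 /13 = 2.15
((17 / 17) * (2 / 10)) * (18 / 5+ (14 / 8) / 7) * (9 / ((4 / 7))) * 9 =43659 / 400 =109.15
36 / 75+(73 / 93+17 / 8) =63053 / 18600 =3.39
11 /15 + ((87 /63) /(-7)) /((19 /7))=1318 /1995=0.66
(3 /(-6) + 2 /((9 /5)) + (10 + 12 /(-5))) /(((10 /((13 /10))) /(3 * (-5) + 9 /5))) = -105677 /7500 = -14.09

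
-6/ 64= -3/ 32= -0.09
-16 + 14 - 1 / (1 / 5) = -7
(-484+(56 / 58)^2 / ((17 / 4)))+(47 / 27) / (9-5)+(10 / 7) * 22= -4884558239 / 10808532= -451.92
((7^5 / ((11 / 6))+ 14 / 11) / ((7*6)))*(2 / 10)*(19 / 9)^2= 2600644 / 13365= 194.59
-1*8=-8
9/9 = 1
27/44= 0.61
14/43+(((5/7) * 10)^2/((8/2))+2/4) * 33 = 1844653/4214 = 437.74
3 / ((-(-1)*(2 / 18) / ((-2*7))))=-378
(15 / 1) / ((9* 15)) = 1 / 9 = 0.11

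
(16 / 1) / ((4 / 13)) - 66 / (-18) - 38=53 / 3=17.67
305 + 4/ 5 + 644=4749/ 5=949.80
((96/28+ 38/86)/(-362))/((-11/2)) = 1165/599291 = 0.00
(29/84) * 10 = 145/42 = 3.45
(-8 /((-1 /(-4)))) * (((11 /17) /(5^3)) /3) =-352 /6375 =-0.06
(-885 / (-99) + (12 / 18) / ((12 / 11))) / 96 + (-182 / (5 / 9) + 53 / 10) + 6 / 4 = -30479377 / 95040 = -320.70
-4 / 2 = -2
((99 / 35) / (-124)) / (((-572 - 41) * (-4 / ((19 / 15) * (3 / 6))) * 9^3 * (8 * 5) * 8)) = -0.00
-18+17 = -1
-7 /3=-2.33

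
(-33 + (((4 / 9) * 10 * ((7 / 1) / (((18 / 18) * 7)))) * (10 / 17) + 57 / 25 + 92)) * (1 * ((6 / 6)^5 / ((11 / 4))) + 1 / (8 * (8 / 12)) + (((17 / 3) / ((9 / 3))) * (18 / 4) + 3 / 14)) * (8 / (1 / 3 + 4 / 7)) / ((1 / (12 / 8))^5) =11298610377 / 284240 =39750.25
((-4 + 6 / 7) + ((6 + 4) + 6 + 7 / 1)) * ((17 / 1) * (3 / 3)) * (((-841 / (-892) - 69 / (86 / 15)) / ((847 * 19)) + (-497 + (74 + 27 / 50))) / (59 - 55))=-1400450199087461 / 39280379600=-35652.66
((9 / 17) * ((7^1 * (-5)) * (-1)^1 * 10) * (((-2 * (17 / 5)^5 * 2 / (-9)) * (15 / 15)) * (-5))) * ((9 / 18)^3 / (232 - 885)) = 584647 / 16325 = 35.81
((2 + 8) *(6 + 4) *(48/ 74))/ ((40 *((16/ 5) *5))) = 15/ 148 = 0.10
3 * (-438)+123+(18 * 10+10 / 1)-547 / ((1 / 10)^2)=-55701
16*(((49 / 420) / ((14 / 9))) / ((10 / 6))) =18 / 25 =0.72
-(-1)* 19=19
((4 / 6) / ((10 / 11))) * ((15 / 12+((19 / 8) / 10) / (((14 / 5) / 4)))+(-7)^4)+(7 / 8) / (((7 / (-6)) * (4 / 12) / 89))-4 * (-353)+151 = 524941 / 168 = 3124.65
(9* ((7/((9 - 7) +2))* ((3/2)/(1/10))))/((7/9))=1215/4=303.75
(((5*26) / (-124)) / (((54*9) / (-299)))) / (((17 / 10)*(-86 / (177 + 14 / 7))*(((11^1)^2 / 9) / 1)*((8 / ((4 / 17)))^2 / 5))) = -86971625 / 342330843888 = -0.00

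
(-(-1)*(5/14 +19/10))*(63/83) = 711/415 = 1.71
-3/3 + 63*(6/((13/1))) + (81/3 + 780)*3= 31838/13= 2449.08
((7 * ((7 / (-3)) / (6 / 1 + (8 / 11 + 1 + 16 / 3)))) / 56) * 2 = -77 / 1724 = -0.04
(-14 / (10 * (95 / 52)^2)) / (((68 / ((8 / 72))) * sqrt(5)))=-4732 * sqrt(5) / 34520625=-0.00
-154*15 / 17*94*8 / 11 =-157920 / 17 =-9289.41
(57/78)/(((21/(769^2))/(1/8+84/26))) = 3921314791/56784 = 69056.68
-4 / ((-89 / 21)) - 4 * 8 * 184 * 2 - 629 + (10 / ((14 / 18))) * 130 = -6686427 / 623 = -10732.63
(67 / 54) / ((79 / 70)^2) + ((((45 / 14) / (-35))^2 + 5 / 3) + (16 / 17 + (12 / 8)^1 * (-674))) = -27715651748189 / 27511800876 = -1007.41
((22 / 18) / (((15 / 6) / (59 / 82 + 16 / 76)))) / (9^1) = 1771 / 35055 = 0.05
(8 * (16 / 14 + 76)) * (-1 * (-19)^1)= 82080 / 7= 11725.71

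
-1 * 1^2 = -1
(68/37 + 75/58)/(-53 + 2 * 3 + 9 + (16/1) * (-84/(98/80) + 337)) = 47033/63946508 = 0.00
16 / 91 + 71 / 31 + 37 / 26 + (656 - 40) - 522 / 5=14541951 / 28210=515.49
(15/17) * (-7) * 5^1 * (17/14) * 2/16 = -75/16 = -4.69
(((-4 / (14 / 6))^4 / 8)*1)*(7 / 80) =162 / 1715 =0.09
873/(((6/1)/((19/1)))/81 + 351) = 447849/180065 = 2.49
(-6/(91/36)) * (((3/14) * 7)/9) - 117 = -10683/91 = -117.40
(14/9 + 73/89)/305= 1903/244305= 0.01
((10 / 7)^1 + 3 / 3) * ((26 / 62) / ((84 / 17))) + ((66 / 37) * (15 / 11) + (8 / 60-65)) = -209844431 / 3372180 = -62.23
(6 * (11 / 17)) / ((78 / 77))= 847 / 221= 3.83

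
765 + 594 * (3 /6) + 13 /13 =1063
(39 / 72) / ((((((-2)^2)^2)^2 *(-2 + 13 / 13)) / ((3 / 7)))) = -13 / 14336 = -0.00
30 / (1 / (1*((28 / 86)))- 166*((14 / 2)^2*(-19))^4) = -0.00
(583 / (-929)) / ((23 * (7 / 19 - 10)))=11077 / 3910161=0.00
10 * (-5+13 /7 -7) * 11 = -7810 /7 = -1115.71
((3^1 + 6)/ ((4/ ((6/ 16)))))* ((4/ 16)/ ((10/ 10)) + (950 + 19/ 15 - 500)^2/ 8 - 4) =137437833/ 6400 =21474.66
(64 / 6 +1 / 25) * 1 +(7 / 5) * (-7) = 68 / 75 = 0.91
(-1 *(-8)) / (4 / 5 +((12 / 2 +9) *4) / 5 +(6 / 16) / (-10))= 640 / 1021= 0.63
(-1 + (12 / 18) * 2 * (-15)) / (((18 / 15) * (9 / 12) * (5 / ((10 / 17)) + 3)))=-140 / 69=-2.03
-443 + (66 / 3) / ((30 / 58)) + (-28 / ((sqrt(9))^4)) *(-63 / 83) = -1494763 / 3735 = -400.20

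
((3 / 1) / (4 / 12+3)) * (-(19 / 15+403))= -363.84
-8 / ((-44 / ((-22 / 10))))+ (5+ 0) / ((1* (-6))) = -37 / 30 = -1.23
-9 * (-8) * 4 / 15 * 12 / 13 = 1152 / 65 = 17.72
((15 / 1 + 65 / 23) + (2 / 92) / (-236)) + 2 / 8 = 196233 / 10856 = 18.08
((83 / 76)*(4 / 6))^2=6889 / 12996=0.53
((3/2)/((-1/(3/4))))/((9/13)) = -13/8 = -1.62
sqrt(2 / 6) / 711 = sqrt(3) / 2133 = 0.00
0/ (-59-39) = 0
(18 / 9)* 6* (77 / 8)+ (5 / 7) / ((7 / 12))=11439 / 98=116.72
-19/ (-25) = 19/ 25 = 0.76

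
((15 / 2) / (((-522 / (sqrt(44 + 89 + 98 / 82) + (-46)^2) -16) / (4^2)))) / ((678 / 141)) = -2102598863880 / 1368834362929 -368010 *sqrt(225582) / 1368834362929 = -1.54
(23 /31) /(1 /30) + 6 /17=22.61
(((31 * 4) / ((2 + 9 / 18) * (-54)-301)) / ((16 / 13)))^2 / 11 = 162409 / 33456896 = 0.00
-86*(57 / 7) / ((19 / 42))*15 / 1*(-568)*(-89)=-1173817440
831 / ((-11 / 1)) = -831 / 11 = -75.55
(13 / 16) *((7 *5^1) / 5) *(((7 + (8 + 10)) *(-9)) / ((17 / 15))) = -1129.14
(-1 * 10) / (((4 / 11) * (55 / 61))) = -61 / 2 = -30.50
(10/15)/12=1/18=0.06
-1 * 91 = -91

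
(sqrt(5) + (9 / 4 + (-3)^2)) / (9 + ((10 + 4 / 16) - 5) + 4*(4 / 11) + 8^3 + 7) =44*sqrt(5) / 23527 + 495 / 23527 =0.03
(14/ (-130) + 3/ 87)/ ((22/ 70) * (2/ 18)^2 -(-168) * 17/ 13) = -78246/ 234810187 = -0.00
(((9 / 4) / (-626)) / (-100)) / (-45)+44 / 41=55087959 / 51332000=1.07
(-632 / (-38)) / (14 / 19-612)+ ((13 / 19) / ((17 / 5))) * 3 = 1081331 / 1875661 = 0.58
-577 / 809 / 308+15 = 3737003 / 249172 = 15.00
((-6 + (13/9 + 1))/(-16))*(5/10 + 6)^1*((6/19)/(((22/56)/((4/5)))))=2912/3135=0.93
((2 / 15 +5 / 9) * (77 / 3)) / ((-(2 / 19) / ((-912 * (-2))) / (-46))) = 14093696.71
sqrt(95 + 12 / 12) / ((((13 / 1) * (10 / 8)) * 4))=4 * sqrt(6) / 65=0.15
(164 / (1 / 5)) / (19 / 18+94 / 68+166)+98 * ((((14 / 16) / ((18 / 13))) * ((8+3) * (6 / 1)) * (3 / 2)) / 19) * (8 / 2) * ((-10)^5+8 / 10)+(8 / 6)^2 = -2844071103557758 / 22034205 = -129075276.53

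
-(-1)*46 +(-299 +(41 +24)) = -188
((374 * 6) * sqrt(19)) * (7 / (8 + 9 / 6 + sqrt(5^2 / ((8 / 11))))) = 4456.78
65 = 65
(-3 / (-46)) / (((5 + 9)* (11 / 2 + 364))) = 3 / 237958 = 0.00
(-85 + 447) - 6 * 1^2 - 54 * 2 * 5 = -184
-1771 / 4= -442.75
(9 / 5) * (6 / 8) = 27 / 20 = 1.35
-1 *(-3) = 3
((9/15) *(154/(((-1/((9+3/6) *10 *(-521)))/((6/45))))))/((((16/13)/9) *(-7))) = -12740013/20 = -637000.65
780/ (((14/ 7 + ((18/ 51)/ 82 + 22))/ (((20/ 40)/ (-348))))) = -3485/ 74646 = -0.05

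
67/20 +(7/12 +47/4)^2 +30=33383/180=185.46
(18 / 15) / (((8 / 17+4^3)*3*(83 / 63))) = 1071 / 227420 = 0.00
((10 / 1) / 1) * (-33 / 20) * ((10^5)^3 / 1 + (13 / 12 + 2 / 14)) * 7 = -924000000000001133 / 8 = -115500000000000141.62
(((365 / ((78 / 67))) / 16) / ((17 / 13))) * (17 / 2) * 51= 415735 / 64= 6495.86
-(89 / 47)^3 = -704969 / 103823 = -6.79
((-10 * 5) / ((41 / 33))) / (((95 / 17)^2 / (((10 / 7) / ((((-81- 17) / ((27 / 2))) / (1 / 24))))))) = 429165 / 40613944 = 0.01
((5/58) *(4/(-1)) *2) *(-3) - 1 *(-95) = 2815/29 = 97.07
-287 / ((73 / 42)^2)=-506268 / 5329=-95.00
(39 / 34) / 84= 13 / 952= 0.01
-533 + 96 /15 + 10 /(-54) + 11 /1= -69631 /135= -515.79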